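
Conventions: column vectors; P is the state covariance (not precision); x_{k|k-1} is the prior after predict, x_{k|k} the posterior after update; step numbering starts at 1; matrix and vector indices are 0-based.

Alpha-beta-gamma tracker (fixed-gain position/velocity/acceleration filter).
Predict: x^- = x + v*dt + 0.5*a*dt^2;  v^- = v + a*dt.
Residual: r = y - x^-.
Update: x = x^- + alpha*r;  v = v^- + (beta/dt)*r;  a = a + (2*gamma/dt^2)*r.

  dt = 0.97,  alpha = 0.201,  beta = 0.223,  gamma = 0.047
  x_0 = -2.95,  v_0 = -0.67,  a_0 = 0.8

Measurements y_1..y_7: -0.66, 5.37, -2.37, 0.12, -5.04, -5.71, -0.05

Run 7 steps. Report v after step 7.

step 1: x_pred=-3.2235  r=2.5635  x^+=-2.7083  v^+=0.6953  a^+=1.0561
step 2: x_pred=-1.5369  r=6.9069  x^+=-0.1486  v^+=3.3077  a^+=1.7461
step 3: x_pred=3.8813  r=-6.2513  x^+=2.6248  v^+=3.5643  a^+=1.1216
step 4: x_pred=6.6098  r=-6.4898  x^+=5.3053  v^+=3.1603  a^+=0.4733
step 5: x_pred=8.5934  r=-13.6334  x^+=5.8531  v^+=0.4850  a^+=-0.8888
step 6: x_pred=5.9055  r=-11.6155  x^+=3.5708  v^+=-3.0474  a^+=-2.0492
step 7: x_pred=-0.3493  r=0.2993  x^+=-0.2892  v^+=-4.9664  a^+=-2.0193

v_post = -4.9664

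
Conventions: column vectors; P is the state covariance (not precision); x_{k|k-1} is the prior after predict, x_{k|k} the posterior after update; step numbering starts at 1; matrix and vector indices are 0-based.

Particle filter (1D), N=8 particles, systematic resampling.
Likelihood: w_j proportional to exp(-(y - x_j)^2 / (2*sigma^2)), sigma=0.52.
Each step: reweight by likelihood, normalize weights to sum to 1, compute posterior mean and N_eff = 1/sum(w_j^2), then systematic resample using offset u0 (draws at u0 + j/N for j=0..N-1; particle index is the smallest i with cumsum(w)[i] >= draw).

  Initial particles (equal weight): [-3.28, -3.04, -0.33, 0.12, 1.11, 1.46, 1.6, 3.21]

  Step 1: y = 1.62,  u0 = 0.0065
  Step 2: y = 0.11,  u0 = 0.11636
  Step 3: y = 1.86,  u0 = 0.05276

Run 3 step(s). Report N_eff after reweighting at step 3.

N_eff = 6.8196

step 1: w=[0.0000, 0.0000, 0.0003, 0.0060, 0.2380, 0.3673, 0.3848, 0.0036]  mean=1.4282  Neff=2.9443  idx=[4, 4, 5, 5, 5, 6, 6, 6]
step 2: w=[0.3367, 0.3367, 0.0736, 0.0736, 0.0736, 0.0353, 0.0353, 0.0353]  mean=1.2391  Neff=4.0529  idx=[0, 0, 1, 1, 1, 2, 4, 7]
step 3: w=[0.0854, 0.0854, 0.0854, 0.0854, 0.0854, 0.1798, 0.1798, 0.2133]  mean=1.3404  Neff=6.8196  idx=[0, 2, 3, 5, 5, 6, 7, 7]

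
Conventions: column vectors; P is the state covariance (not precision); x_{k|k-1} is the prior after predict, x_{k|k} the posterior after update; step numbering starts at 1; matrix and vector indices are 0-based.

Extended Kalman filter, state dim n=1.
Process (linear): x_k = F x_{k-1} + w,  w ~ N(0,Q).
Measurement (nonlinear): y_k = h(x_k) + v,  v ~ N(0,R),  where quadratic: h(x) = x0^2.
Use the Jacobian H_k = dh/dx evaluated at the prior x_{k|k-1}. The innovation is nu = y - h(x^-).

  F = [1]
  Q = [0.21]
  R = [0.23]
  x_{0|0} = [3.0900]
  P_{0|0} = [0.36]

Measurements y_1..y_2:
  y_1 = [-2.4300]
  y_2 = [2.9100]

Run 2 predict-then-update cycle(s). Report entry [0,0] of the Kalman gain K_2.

step 1: x^-=[3.0900]  P^-=[0.5700]  H_jac=[6.1800]  S=[21.9997]  K=[0.1601]  nu=[-11.9781]  x^+=[1.1721]  P^+=[0.0060]
step 2: x^-=[1.1721]  P^-=[0.2160]  H_jac=[2.3441]  S=[1.4167]  K=[0.3573]  nu=[1.5363]  x^+=[1.7210]  P^+=[0.0351]

K[0,0] = 0.3573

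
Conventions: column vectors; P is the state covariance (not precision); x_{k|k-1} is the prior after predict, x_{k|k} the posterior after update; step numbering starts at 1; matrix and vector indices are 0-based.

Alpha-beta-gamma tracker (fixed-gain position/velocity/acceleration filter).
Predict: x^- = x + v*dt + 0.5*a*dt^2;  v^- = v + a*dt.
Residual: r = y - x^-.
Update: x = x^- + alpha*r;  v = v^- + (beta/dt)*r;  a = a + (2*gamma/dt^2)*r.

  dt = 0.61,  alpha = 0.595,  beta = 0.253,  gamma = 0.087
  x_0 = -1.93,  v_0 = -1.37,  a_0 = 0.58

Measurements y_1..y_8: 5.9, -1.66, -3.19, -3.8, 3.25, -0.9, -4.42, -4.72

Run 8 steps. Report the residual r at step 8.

resid = -0.0828

step 1: x_pred=-2.6578  r=8.5578  x^+=2.4341  v^+=2.5332  a^+=4.5818
step 2: x_pred=4.8318  r=-6.4918  x^+=0.9692  v^+=2.6356  a^+=1.5461
step 3: x_pred=2.8645  r=-6.0545  x^+=-0.7379  v^+=1.0676  a^+=-1.2851
step 4: x_pred=-0.3258  r=-3.4742  x^+=-2.3930  v^+=-1.1573  a^+=-2.9097
step 5: x_pred=-3.6402  r=6.8902  x^+=0.4595  v^+=-0.0744  a^+=0.3123
step 6: x_pred=0.4722  r=-1.3722  x^+=-0.3443  v^+=-0.4530  a^+=-0.3293
step 7: x_pred=-0.6819  r=-3.7381  x^+=-2.9061  v^+=-2.2043  a^+=-2.0773
step 8: x_pred=-4.6372  r=-0.0828  x^+=-4.6865  v^+=-3.5058  a^+=-2.1161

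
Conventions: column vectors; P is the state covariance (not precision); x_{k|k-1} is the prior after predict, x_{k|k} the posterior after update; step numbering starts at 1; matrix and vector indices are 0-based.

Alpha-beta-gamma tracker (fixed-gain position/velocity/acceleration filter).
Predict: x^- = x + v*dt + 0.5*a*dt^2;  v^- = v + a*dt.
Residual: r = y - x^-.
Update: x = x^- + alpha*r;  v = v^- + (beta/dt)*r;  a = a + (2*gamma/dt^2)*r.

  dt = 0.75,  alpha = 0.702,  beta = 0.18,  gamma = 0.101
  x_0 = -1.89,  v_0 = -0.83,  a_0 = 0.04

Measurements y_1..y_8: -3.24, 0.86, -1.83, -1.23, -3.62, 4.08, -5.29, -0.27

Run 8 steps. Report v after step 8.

v_post = -0.0845

step 1: x_pred=-2.5012  r=-0.7388  x^+=-3.0199  v^+=-0.9773  a^+=-0.2253
step 2: x_pred=-3.8162  r=4.6762  x^+=-0.5335  v^+=-0.0240  a^+=1.4540
step 3: x_pred=-0.1426  r=-1.6874  x^+=-1.3271  v^+=0.6615  a^+=0.8480
step 4: x_pred=-0.5925  r=-0.6375  x^+=-1.0400  v^+=1.1445  a^+=0.6191
step 5: x_pred=-0.0075  r=-3.6125  x^+=-2.5435  v^+=0.7418  a^+=-0.6782
step 6: x_pred=-2.1779  r=6.2579  x^+=2.2152  v^+=1.7351  a^+=1.5691
step 7: x_pred=3.9577  r=-9.2477  x^+=-2.5342  v^+=0.6924  a^+=-1.7519
step 8: x_pred=-2.5076  r=2.2376  x^+=-0.9368  v^+=-0.0845  a^+=-0.9484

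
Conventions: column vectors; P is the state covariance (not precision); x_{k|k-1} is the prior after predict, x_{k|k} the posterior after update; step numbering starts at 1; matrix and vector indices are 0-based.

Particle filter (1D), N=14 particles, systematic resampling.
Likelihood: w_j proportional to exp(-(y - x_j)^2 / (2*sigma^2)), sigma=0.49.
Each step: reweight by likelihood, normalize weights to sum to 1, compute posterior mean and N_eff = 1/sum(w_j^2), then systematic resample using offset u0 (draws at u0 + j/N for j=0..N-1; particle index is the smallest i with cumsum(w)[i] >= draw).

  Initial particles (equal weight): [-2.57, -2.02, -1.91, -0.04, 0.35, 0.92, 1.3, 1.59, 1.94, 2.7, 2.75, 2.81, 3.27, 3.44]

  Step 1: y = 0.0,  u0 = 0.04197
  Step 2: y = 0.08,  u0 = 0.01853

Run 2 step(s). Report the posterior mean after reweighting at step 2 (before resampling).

post_mean = 0.1433

step 1: w=[0.0000, 0.0001, 0.0003, 0.5036, 0.3915, 0.0867, 0.0150, 0.0026, 0.0002, 0.0000, 0.0000, 0.0000, 0.0000, 0.0000]  mean=0.2200  Neff=2.4115  idx=[3, 3, 3, 3, 3, 3, 3, 4, 4, 4, 4, 4, 5, 5]
step 2: w=[0.0840, 0.0840, 0.0840, 0.0840, 0.0840, 0.0840, 0.0840, 0.0744, 0.0744, 0.0744, 0.0744, 0.0744, 0.0199, 0.0199]  mean=0.1433  Neff=12.8386  idx=[0, 1, 1, 2, 3, 4, 5, 6, 7, 7, 8, 9, 10, 11]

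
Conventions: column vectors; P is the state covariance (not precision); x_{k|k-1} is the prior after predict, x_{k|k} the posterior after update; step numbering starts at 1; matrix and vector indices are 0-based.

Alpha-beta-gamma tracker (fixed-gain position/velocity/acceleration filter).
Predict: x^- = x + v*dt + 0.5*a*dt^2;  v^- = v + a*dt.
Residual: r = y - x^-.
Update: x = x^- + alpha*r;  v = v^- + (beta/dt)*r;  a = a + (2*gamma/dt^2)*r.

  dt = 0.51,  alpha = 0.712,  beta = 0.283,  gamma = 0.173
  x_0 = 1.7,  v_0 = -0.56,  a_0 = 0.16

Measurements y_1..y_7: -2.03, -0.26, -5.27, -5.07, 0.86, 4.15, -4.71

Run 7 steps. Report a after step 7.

a_post = 0.1335

step 1: x_pred=1.4352  r=-3.4652  x^+=-1.0320  v^+=-2.4013  a^+=-4.4496
step 2: x_pred=-2.8353  r=2.5753  x^+=-1.0017  v^+=-3.2415  a^+=-1.0238
step 3: x_pred=-2.7880  r=-2.4820  x^+=-4.5552  v^+=-5.1409  a^+=-4.3255
step 4: x_pred=-7.7396  r=2.6696  x^+=-5.8388  v^+=-5.8655  a^+=-0.7743
step 5: x_pred=-8.9309  r=9.7909  x^+=-1.9598  v^+=-0.8274  a^+=12.2502
step 6: x_pred=-0.7886  r=4.9386  x^+=2.7277  v^+=8.1607  a^+=18.8199
step 7: x_pred=9.3371  r=-14.0471  x^+=-0.6644  v^+=9.9640  a^+=0.1335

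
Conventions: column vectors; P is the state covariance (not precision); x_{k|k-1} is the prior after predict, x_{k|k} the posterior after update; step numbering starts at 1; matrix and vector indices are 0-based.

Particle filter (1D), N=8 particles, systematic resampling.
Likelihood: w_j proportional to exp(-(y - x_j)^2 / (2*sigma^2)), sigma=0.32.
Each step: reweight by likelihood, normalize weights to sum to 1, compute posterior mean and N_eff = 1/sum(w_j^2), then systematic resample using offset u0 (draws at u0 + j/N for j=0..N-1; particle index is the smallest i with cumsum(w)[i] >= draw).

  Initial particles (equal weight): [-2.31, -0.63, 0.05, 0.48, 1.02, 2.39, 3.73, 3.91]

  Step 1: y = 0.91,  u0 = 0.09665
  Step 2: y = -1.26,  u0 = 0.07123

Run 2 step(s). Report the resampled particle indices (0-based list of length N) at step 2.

resampled_idx = [0, 0, 0, 0, 1, 1, 1, 1]

step 1: w=[0.0000, 0.0000, 0.0196, 0.2948, 0.6855, 0.0000, 0.0000, 0.0000]  mean=0.8417  Neff=1.7946  idx=[3, 3, 4, 4, 4, 4, 4, 4]
step 2: w=[0.5000, 0.5000, 0.0000, 0.0000, 0.0000, 0.0000, 0.0000, 0.0000]  mean=0.4800  Neff=2.0003  idx=[0, 0, 0, 0, 1, 1, 1, 1]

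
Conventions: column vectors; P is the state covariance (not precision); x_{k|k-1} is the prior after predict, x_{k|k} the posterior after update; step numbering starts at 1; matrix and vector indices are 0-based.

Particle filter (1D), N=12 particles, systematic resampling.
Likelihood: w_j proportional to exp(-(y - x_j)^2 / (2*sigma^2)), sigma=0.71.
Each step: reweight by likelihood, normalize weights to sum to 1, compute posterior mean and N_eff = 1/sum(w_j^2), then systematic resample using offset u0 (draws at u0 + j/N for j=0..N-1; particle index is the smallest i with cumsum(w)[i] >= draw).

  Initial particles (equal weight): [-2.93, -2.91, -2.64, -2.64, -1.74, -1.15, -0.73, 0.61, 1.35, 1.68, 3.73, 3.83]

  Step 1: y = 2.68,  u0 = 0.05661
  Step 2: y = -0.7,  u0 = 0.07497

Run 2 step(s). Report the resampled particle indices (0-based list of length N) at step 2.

step 1: w=[0.0000, 0.0000, 0.0000, 0.0000, 0.0000, 0.0000, 0.0000, 0.0123, 0.1488, 0.3190, 0.2882, 0.2317]  mean=2.7067  Neff=3.8342  idx=[8, 8, 9, 9, 9, 9, 10, 10, 10, 11, 11, 11]
step 2: w=[0.3403, 0.3403, 0.0798, 0.0798, 0.0798, 0.0798, 0.0000, 0.0000, 0.0000, 0.0000, 0.0000, 0.0000]  mean=1.4554  Neff=3.8888  idx=[0, 0, 0, 0, 1, 1, 1, 1, 2, 3, 4, 5]

resampled_idx = [0, 0, 0, 0, 1, 1, 1, 1, 2, 3, 4, 5]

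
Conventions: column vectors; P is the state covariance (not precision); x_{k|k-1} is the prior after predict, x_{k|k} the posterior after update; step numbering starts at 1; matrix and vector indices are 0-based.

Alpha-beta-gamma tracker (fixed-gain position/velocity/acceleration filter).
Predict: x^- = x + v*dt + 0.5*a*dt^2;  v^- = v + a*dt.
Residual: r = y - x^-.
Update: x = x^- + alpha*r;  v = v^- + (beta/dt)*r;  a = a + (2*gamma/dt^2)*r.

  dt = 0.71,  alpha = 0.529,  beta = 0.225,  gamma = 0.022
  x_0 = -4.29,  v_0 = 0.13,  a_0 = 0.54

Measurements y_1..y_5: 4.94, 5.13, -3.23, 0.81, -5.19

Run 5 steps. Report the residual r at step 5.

step 1: x_pred=-4.0616  r=9.0016  x^+=0.7002  v^+=3.3660  a^+=1.3257
step 2: x_pred=3.4243  r=1.7057  x^+=4.3266  v^+=4.8478  a^+=1.4746
step 3: x_pred=8.1402  r=-11.3702  x^+=2.1254  v^+=2.2915  a^+=0.4821
step 4: x_pred=3.8739  r=-3.0639  x^+=2.2531  v^+=1.6629  a^+=0.2147
step 5: x_pred=3.4879  r=-8.6779  x^+=-1.1027  v^+=-0.9347  a^+=-0.5427

resid = -8.6779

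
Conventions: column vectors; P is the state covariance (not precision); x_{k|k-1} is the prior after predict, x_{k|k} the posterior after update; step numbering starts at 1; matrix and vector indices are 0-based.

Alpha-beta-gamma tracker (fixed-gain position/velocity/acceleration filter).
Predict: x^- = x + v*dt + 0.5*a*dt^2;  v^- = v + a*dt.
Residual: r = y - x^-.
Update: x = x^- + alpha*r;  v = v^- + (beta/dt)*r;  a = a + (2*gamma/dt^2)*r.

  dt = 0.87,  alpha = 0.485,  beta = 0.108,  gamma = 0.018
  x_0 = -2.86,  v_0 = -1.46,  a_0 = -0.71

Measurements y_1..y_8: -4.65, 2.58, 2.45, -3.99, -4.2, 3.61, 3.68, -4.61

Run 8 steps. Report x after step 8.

x_post = -1.3670

step 1: x_pred=-4.3989  r=-0.2511  x^+=-4.5207  v^+=-2.1089  a^+=-0.7219
step 2: x_pred=-6.6286  r=9.2086  x^+=-2.1624  v^+=-1.5938  a^+=-0.2840
step 3: x_pred=-3.6565  r=6.1065  x^+=-0.6949  v^+=-1.0828  a^+=0.0065
step 4: x_pred=-1.6345  r=-2.3555  x^+=-2.7769  v^+=-1.3696  a^+=-0.1056
step 5: x_pred=-4.0084  r=-0.1916  x^+=-4.1013  v^+=-1.4852  a^+=-0.1147
step 6: x_pred=-5.4368  r=9.0468  x^+=-1.0491  v^+=-0.4619  a^+=0.3156
step 7: x_pred=-1.3315  r=5.0115  x^+=1.0991  v^+=0.4348  a^+=0.5540
step 8: x_pred=1.6870  r=-6.2970  x^+=-1.3670  v^+=0.1351  a^+=0.2545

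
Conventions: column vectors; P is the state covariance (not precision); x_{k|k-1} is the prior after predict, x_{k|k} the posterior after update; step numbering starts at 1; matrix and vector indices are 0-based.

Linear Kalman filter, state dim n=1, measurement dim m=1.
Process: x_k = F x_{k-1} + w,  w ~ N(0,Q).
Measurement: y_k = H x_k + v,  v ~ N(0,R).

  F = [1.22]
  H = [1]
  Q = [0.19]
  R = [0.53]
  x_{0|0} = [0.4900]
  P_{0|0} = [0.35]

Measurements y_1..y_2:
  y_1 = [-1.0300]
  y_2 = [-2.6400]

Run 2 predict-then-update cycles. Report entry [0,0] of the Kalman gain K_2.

step 1: x^-=[0.5978]  P^-=[0.7109]  S=[1.2409]  K=[0.5729]  nu=[-1.6278]  x^+=[-0.3348]  P^+=[0.3036]
step 2: x^-=[-0.4084]  P^-=[0.6419]  S=[1.1719]  K=[0.5478]  nu=[-2.2316]  x^+=[-1.6308]  P^+=[0.2903]

K[0,0] = 0.5478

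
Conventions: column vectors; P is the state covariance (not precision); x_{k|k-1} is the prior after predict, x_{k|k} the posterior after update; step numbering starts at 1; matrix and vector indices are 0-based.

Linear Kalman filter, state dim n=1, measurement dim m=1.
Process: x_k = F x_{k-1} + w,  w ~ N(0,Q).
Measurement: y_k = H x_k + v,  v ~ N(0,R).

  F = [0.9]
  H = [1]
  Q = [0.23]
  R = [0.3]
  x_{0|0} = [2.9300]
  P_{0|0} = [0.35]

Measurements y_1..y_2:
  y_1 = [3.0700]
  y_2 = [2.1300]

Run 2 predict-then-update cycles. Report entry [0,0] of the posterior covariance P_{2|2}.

P_post[0,0] = 0.1683

step 1: x^-=[2.6370]  P^-=[0.5135]  S=[0.8135]  K=[0.6312]  nu=[0.4330]  x^+=[2.9103]  P^+=[0.1894]
step 2: x^-=[2.6193]  P^-=[0.3834]  S=[0.6834]  K=[0.5610]  nu=[-0.4893]  x^+=[2.3448]  P^+=[0.1683]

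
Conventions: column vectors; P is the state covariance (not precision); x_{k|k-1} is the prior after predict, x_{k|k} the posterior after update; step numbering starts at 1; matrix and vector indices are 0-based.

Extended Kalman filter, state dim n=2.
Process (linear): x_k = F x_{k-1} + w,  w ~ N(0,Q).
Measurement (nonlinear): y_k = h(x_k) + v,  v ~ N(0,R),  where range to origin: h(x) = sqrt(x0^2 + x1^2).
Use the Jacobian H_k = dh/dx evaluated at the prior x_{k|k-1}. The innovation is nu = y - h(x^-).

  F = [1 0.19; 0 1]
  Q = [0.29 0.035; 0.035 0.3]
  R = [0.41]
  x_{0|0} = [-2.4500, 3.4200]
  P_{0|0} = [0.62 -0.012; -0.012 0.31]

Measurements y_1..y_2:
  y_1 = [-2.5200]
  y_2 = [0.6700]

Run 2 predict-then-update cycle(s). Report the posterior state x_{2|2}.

x_post = [0.5561, 0.3209]

step 1: x^-=[-1.8002, 3.4200]  P^-=[0.9166 0.0819; 0.0819 0.6100]  H_jac=[-0.4658 0.8849]  S=[1.0190]  K=[-0.3479; 0.4923]  nu=[-6.3849]  x^+=[0.4209, 0.2769]  P^+=[0.7933 0.2564; 0.2564 0.3631]
step 2: x^-=[0.4735, 0.2769]  P^-=[1.1939 0.3604; 0.3604 0.6631]  H_jac=[0.8633 0.5048]  S=[1.7827]  K=[0.6802; 0.3623]  nu=[0.1215]  x^+=[0.5561, 0.3209]  P^+=[0.3692 -0.0789; -0.0789 0.4291]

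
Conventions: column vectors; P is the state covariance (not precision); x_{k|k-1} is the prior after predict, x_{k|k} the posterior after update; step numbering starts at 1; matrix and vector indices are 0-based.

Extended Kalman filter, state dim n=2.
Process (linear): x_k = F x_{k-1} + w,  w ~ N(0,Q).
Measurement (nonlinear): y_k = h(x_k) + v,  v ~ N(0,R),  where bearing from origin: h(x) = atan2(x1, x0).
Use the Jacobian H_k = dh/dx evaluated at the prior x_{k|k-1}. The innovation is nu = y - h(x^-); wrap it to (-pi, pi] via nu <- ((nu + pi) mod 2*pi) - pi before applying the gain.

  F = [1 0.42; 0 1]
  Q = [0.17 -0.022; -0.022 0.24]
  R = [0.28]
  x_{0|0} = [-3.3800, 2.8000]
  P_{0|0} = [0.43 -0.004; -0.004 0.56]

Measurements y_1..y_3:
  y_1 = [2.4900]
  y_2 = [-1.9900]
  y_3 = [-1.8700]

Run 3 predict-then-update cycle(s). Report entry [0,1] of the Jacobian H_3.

step 1: x^-=[-2.2040, 2.8000]  P^-=[0.6954 0.2092; 0.2092 0.8000]  H_jac=[-0.2205 -0.1736]  S=[0.3539]  K=[-0.5359; -0.5227]  nu=[0.2524]  x^+=[-2.3392, 2.6681]  P^+=[0.5938 0.1101; 0.1101 0.7033]
step 2: x^-=[-1.2186, 2.6681]  P^-=[0.9803 0.3835; 0.3835 0.9433]  H_jac=[-0.3101 -0.1416]  S=[0.4269]  K=[-0.8394; -0.5915]  nu=[2.2939]  x^+=[-3.1441, 1.3111]  P^+=[0.6796 0.1715; 0.1715 0.7939]
step 3: x^-=[-2.5934, 1.3111]  P^-=[1.1337 0.4829; 0.4829 1.0339]  H_jac=[-0.1553 -0.3071]  S=[0.4509]  K=[-0.7193; -0.8705]  nu=[1.7397]  x^+=[-3.8448, -0.2033]  P^+=[0.9004 0.2006; 0.2006 0.6923]

H_jac[0,1] = -0.3071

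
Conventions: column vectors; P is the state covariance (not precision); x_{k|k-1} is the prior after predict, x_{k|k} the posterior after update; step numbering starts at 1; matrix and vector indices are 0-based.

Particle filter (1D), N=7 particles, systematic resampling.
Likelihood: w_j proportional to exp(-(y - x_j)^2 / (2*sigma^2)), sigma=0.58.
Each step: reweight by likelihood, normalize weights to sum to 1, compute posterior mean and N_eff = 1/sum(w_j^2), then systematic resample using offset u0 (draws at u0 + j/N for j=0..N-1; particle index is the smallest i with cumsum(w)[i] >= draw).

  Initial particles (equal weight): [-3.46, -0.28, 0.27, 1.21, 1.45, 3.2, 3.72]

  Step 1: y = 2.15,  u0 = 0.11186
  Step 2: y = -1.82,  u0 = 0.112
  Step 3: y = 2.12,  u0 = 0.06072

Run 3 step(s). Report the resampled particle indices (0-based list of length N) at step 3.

resampled_idx = [0, 1, 2, 3, 4, 6, 6]

step 1: w=[0.0000, 0.0002, 0.0054, 0.2753, 0.4941, 0.1988, 0.0262]  mean=1.7849  Neff=2.7762  idx=[3, 3, 4, 4, 4, 5, 5]
step 2: w=[0.4316, 0.4316, 0.0456, 0.0456, 0.0456, 0.0000, 0.0000]  mean=1.2428  Neff=2.6401  idx=[0, 0, 0, 1, 1, 1, 4]
step 3: w=[0.1289, 0.1289, 0.1289, 0.1289, 0.1289, 0.1289, 0.2265]  mean=1.2644  Neff=6.6216  idx=[0, 1, 2, 3, 4, 6, 6]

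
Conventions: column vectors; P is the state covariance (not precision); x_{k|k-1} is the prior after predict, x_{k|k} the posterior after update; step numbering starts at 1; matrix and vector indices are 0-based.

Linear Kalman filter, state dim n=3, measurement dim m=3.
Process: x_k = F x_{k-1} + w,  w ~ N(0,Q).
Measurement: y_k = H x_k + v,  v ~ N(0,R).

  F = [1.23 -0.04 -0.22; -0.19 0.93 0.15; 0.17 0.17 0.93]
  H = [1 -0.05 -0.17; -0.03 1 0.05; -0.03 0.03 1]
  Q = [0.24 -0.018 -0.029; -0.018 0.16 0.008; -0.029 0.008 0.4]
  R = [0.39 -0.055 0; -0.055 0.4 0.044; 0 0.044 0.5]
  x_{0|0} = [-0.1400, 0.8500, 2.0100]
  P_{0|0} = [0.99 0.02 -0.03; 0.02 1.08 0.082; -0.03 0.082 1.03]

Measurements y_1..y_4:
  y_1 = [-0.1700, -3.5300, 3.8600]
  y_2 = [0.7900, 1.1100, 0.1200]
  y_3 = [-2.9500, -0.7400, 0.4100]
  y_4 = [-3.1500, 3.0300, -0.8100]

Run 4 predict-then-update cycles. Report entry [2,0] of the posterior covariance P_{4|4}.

step 1: x^-=[-0.6484, 1.1186, 1.9900]  P^-=[1.8051 -0.3246 -0.0753; -0.3246 1.1705 0.3705; -0.0753 0.3705 1.3683]  S=[2.3019 -0.5724 -0.3949; -0.5724 1.6323 0.5326; -0.3949 0.5326 1.8983]  K=[0.8180 0.0231 0.0903; -0.0110 0.7264 0.0127; -0.0108 0.0327 0.7164]  nu=[0.8726, -4.7676, 1.8170]  x^+=[0.1196, -2.3311, 3.1262]  P^+=[0.3262 -0.0248 0.0567; -0.0248 0.2895 0.0289; 0.0567 0.0289 0.3605]
step 2: x^-=[-0.4474, -1.7217, 2.5314]  P^-=[0.7236 -0.1387 0.0191; -0.1387 0.4439 0.1075; 0.0191 0.1075 0.7552]  S=[1.1458 -0.2618 -0.1419; -0.2618 0.8655 0.2071; -0.1419 0.2071 1.2618]  K=[0.6417 -0.0064 0.0678; -0.0386 0.5096 0.0111; -0.0223 0.0181 0.5951]  nu=[1.5817, 2.6917, -2.3732]  x^+=[0.3893, -0.4374, 1.1324]  P^+=[0.2563 -0.0293 0.0422; -0.0293 0.2045 0.0210; 0.0422 0.0210 0.2990]
step 3: x^-=[0.2472, -0.3109, 1.0450]  P^-=[0.6230 -0.1240 0.0012; -0.1240 0.3667 0.0824; 0.0012 0.0824 0.6902]  S=[1.0473 -0.2362 -0.1438; -0.2362 0.7846 0.1763; -0.1438 0.1763 1.1962]  K=[0.6057 -0.0122 0.0569; -0.0439 0.4623 0.0077; -0.0338 0.0098 0.5735]  nu=[-3.0351, -0.4739, -0.6183]  x^+=[-1.6205, -0.4015, 0.7885]  P^+=[0.2415 -0.0303 0.0361; -0.0303 0.1859 0.0177; 0.0361 0.0177 0.2877]
step 4: x^-=[-2.1506, 0.0528, 0.3896]  P^-=[0.6034 -0.1213 -0.0062; -0.1213 0.3496 0.0762; -0.0062 0.0762 0.6765]  S=[1.0293 -0.2313 -0.1479; -0.2313 0.7667 0.1692; -0.1479 0.1692 1.1825]  K=[0.5977 -0.0136 0.0531; -0.0452 0.4506 0.0063; -0.0382 0.0069 0.5684]  nu=[-0.9306, 2.8932, -1.2657]  x^+=[-2.8133, 1.3906, -0.2744]  P^+=[0.2381 -0.0305 0.0340; -0.0305 0.1813 0.0166; 0.0340 0.0166 0.2850]

P_post[2,0] = 0.0340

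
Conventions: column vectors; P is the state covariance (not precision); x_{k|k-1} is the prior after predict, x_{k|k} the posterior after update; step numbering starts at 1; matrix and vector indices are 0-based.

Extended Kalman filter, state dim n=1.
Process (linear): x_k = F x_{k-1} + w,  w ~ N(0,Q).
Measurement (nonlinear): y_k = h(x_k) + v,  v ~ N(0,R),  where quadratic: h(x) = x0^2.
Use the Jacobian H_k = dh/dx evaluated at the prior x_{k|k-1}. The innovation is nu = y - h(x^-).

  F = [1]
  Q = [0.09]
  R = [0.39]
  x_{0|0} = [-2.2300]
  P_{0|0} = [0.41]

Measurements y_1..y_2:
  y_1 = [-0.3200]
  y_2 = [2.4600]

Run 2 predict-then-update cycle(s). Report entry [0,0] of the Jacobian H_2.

step 1: x^-=[-2.2300]  P^-=[0.5000]  H_jac=[-4.4600]  S=[10.3358]  K=[-0.2158]  nu=[-5.2929]  x^+=[-1.0880]  P^+=[0.0189]
step 2: x^-=[-1.0880]  P^-=[0.1089]  H_jac=[-2.1761]  S=[0.9055]  K=[-0.2616]  nu=[1.2762]  x^+=[-1.4219]  P^+=[0.0469]

H_jac[0,0] = -2.1761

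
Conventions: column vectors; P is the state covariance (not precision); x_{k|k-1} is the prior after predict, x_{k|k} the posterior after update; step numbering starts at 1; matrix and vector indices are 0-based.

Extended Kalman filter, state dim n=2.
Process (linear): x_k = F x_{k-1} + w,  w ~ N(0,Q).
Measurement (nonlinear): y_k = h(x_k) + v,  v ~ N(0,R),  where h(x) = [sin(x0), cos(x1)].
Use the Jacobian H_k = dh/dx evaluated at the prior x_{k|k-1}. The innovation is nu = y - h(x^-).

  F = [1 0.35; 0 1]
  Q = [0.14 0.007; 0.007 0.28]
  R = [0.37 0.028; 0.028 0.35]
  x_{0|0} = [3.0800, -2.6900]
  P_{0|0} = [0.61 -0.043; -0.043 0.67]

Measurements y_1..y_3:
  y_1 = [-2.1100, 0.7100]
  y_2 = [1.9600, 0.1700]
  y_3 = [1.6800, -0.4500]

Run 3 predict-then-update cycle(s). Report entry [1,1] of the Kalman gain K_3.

step 1: x^-=[2.1385, -2.6900]  P^-=[0.8020 0.1985; 0.1985 0.9500]  H_jac=[-0.5377 0.0000; 0.0000 0.4364]  S=[0.6019 -0.0186; -0.0186 0.5309]  K=[-0.7122 0.1382; -0.1534 0.7755]  nu=[-2.9531, 1.6098]  x^+=[4.4643, -0.9886]  P^+=[0.4829 0.0652; 0.0652 0.6121]
step 2: x^-=[4.1182, -0.9886]  P^-=[0.7435 0.2864; 0.2864 0.8921]  H_jac=[-0.5598 0.0000; 0.0000 0.8353]  S=[0.6030 -0.1059; -0.1059 0.9724]  K=[-0.6596 0.1742; -0.1338 0.7517]  nu=[2.7886, -0.3798]  x^+=[2.2126, -1.6474]  P^+=[0.4273 0.0509; 0.0509 0.3105]
step 3: x^-=[1.6360, -1.6474]  P^-=[0.6409 0.1665; 0.1665 0.5905]  H_jac=[-0.0652 0.0000; 0.0000 0.9971]  S=[0.3727 0.0172; 0.0172 0.9370]  K=[-0.1203 0.1794; -0.0581 0.6294]  nu=[0.6821, -0.3735]  x^+=[1.4869, -1.9221]  P^+=[0.6061 0.0596; 0.0596 0.2193]

K[1,1] = 0.6294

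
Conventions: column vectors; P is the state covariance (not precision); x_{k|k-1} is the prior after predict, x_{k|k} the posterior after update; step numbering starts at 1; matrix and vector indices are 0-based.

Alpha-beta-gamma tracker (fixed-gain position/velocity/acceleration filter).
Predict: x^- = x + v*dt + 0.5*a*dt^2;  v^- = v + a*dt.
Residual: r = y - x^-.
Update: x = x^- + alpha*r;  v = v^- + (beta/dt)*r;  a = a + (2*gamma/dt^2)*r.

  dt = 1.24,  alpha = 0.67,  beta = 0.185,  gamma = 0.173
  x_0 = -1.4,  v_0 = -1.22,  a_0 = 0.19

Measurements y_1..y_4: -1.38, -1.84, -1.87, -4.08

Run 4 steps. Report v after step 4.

step 1: x_pred=-2.7667  r=1.3867  x^+=-1.8376  v^+=-0.7775  a^+=0.5020
step 2: x_pred=-2.4158  r=0.5758  x^+=-2.0300  v^+=-0.0691  a^+=0.6316
step 3: x_pred=-1.6301  r=-0.2399  x^+=-1.7908  v^+=0.6783  a^+=0.5776
step 4: x_pred=-0.5056  r=-3.5744  x^+=-2.9005  v^+=0.8613  a^+=-0.2267

v_post = 0.8613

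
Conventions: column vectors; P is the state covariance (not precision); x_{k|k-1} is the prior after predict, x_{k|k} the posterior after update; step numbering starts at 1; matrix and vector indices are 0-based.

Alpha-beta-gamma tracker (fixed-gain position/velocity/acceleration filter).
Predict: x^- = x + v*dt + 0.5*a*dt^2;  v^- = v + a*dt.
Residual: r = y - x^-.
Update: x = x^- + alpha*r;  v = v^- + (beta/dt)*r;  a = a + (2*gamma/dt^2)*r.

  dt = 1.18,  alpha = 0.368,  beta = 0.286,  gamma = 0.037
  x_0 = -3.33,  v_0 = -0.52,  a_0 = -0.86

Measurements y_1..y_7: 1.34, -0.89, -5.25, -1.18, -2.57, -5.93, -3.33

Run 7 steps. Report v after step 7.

v_post = -0.4228

step 1: x_pred=-4.5423  r=5.8823  x^+=-2.3776  v^+=-0.1091  a^+=-0.5474
step 2: x_pred=-2.8874  r=1.9974  x^+=-2.1524  v^+=-0.2709  a^+=-0.4412
step 3: x_pred=-2.7792  r=-2.4708  x^+=-3.6884  v^+=-1.3904  a^+=-0.5725
step 4: x_pred=-5.7277  r=4.5477  x^+=-4.0541  v^+=-0.9637  a^+=-0.3308
step 5: x_pred=-5.4217  r=2.8517  x^+=-4.3723  v^+=-0.6630  a^+=-0.1793
step 6: x_pred=-5.2794  r=-0.6506  x^+=-5.5188  v^+=-1.0322  a^+=-0.2139
step 7: x_pred=-6.8857  r=3.5557  x^+=-5.5772  v^+=-0.4228  a^+=-0.0249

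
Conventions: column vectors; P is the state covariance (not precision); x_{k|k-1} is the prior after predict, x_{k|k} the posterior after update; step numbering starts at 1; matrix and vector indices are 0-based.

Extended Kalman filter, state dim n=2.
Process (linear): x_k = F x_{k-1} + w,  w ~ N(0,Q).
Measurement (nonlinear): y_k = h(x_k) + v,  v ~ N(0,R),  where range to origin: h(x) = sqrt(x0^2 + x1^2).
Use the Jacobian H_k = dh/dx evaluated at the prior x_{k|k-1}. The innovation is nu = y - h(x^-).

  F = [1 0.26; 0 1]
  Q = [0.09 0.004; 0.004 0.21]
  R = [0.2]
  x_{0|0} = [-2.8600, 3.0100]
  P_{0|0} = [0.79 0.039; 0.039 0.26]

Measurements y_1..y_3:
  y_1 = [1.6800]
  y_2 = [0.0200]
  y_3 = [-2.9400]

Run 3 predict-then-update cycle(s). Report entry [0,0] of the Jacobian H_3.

step 1: x^-=[-2.0774, 3.0100]  P^-=[0.9179 0.1106; 0.1106 0.4700]  H_jac=[-0.5680 0.8230]  S=[0.7111]  K=[-0.6052; 0.4556]  nu=[-1.9773]  x^+=[-0.8808, 2.1091]  P^+=[0.6574 0.3067; 0.3067 0.3224]
step 2: x^-=[-0.3324, 2.1091]  P^-=[0.9287 0.3945; 0.3945 0.5324]  H_jac=[-0.1557 0.9878]  S=[0.6206]  K=[0.3949; 0.7484]  nu=[-2.1151]  x^+=[-1.1677, 0.5262]  P^+=[0.8319 0.2111; 0.2111 0.1848]
step 3: x^-=[-1.0309, 0.5262]  P^-=[1.0442 0.2631; 0.2631 0.3948]  H_jac=[-0.8907 0.4546]  S=[0.8968]  K=[-0.9036; -0.0612]  nu=[-4.0974]  x^+=[2.6715, 0.7769]  P^+=[0.3119 0.2135; 0.2135 0.3914]

H_jac[0,0] = -0.8907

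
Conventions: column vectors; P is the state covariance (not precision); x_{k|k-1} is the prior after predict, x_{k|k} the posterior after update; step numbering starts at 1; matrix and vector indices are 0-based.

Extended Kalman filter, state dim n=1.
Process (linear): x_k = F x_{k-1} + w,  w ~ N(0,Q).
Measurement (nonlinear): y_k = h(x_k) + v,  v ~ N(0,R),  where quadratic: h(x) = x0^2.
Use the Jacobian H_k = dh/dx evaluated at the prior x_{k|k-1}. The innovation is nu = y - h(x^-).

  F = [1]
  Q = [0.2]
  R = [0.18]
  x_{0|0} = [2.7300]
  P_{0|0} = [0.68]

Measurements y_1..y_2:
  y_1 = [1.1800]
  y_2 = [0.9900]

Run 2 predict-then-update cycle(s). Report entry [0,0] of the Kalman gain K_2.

K[0,0] = 0.2896

step 1: x^-=[2.7300]  P^-=[0.8800]  H_jac=[5.4600]  S=[26.4142]  K=[0.1819]  nu=[-6.2729]  x^+=[1.5889]  P^+=[0.0060]
step 2: x^-=[1.5889]  P^-=[0.2060]  H_jac=[3.1779]  S=[2.2604]  K=[0.2896]  nu=[-1.5348]  x^+=[1.1445]  P^+=[0.0164]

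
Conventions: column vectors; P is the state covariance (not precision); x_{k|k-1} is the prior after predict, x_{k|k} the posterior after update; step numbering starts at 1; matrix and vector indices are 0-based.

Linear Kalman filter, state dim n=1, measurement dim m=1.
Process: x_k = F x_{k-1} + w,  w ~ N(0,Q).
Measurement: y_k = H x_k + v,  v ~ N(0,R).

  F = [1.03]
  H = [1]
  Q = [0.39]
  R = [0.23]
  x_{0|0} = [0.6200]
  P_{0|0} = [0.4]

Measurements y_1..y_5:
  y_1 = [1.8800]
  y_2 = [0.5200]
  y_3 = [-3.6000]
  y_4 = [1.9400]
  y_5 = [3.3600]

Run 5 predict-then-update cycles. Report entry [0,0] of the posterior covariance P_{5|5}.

P_post[0,0] = 0.1633

step 1: x^-=[0.6386]  P^-=[0.8144]  S=[1.0444]  K=[0.7798]  nu=[1.2414]  x^+=[1.6066]  P^+=[0.1793]
step 2: x^-=[1.6548]  P^-=[0.5803]  S=[0.8103]  K=[0.7161]  nu=[-1.1348]  x^+=[0.8421]  P^+=[0.1647]
step 3: x^-=[0.8674]  P^-=[0.5647]  S=[0.7947]  K=[0.7106]  nu=[-4.4674]  x^+=[-2.3071]  P^+=[0.1634]
step 4: x^-=[-2.3763]  P^-=[0.5634]  S=[0.7934]  K=[0.7101]  nu=[4.3163]  x^+=[0.6887]  P^+=[0.1633]
step 5: x^-=[0.7094]  P^-=[0.5633]  S=[0.7933]  K=[0.7101]  nu=[2.6506]  x^+=[2.5915]  P^+=[0.1633]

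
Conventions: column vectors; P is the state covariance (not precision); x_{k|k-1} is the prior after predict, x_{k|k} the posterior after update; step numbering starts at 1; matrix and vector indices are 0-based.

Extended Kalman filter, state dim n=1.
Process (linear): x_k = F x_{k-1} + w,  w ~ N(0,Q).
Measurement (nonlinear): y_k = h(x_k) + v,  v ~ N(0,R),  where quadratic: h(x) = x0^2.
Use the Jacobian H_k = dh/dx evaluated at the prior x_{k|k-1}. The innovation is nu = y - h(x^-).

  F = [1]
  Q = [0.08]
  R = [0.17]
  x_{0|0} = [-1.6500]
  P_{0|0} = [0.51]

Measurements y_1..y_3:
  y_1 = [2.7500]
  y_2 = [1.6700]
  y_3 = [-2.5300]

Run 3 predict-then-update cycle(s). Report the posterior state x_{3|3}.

x_post = [-0.0820]

step 1: x^-=[-1.6500]  P^-=[0.5900]  H_jac=[-3.3000]  S=[6.5951]  K=[-0.2952]  nu=[0.0275]  x^+=[-1.6581]  P^+=[0.0152]
step 2: x^-=[-1.6581]  P^-=[0.0952]  H_jac=[-3.3162]  S=[1.2170]  K=[-0.2594]  nu=[-1.0794]  x^+=[-1.3781]  P^+=[0.0133]
step 3: x^-=[-1.3781]  P^-=[0.0933]  H_jac=[-2.7562]  S=[0.8788]  K=[-0.2926]  nu=[-4.4292]  x^+=[-0.0820]  P^+=[0.0180]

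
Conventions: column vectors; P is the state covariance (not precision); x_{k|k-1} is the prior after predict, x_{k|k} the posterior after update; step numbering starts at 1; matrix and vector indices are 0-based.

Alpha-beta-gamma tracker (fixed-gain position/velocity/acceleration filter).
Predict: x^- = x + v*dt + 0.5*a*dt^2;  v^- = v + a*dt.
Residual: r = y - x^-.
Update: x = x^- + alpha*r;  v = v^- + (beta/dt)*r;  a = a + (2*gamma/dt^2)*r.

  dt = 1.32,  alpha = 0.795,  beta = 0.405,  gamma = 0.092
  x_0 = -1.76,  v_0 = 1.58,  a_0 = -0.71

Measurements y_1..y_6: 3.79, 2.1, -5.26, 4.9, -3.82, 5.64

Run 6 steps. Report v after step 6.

step 1: x_pred=-0.2930  r=4.0830  x^+=2.9530  v^+=1.8955  a^+=-0.2788
step 2: x_pred=5.2122  r=-3.1122  x^+=2.7380  v^+=0.5726  a^+=-0.6075
step 3: x_pred=2.9646  r=-8.2246  x^+=-3.5740  v^+=-2.7527  a^+=-1.4760
step 4: x_pred=-8.4935  r=13.3935  x^+=2.1543  v^+=-0.5917  a^+=-0.0616
step 5: x_pred=1.3196  r=-5.1396  x^+=-2.7664  v^+=-2.2500  a^+=-0.6044
step 6: x_pred=-6.2629  r=11.9029  x^+=3.1999  v^+=0.6042  a^+=0.6526

v_post = 0.6042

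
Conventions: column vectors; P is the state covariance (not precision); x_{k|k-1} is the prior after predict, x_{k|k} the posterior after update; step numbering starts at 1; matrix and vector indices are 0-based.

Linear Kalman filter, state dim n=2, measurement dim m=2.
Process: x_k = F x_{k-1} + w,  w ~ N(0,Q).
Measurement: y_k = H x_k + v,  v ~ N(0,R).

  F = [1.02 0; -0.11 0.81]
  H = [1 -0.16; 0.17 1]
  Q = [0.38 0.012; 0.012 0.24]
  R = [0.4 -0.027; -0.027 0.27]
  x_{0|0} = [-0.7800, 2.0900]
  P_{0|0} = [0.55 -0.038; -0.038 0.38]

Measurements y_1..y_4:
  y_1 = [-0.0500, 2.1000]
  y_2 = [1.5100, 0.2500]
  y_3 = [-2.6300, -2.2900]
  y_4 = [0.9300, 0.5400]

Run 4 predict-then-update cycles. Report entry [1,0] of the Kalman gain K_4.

step 1: x^-=[-0.7956, 1.7787]  P^-=[0.9522 -0.0811; -0.0811 0.5027]  S=[1.3910 -0.0245; -0.0245 0.7727]  K=[0.6961 0.1266; -0.1051 0.6295]  nu=[1.0302, 0.4566]  x^+=[-0.0207, 1.9579]  P^+=[0.2701 -0.0305; -0.0305 0.1780]
step 2: x^-=[-0.0211, 1.5881]  P^-=[0.6610 -0.0435; -0.0435 0.3655]  S=[1.0843 -0.0155; -0.0155 0.6398]  K=[0.6178 0.1225; -0.0861 0.5576]  nu=[1.7852, -1.3345]  x^+=[0.9183, 0.6902]  P^+=[0.2399 -0.0244; -0.0244 0.1570]
step 3: x^-=[0.9367, 0.4581]  P^-=[0.6296 -0.0351; -0.0351 0.3503]  S=[1.0498 -0.0101; -0.0101 0.6265]  K=[0.6063 0.1247; -0.0815 0.5482]  nu=[-3.4934, -2.9073]  x^+=[-1.5437, -0.8511]  P^+=[0.2355 -0.0227; -0.0227 0.1541]
step 4: x^-=[-1.5746, -0.5196]  P^-=[0.6250 -0.0332; -0.0332 0.3480]  S=[1.0446 -0.0087; -0.0087 0.6248]  K=[0.6045 0.1254; -0.0805 0.5468]  nu=[2.4215, 1.3272]  x^+=[0.0555, 0.0112]  P^+=[0.2348 -0.0224; -0.0224 0.1536]

K[1,0] = -0.0805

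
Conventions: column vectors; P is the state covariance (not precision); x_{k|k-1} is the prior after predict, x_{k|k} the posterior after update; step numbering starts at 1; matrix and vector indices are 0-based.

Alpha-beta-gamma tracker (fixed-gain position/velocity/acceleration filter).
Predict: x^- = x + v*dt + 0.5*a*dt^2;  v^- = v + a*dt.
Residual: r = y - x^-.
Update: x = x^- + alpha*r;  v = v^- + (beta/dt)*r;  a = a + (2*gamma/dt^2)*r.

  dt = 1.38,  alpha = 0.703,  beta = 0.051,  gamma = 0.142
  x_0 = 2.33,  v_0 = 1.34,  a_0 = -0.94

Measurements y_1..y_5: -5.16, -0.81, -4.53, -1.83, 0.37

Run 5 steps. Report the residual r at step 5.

step 1: x_pred=3.2841  r=-8.4441  x^+=-2.6521  v^+=-0.2693  a^+=-2.1993
step 2: x_pred=-5.1178  r=4.3078  x^+=-2.0894  v^+=-3.1450  a^+=-1.5568
step 3: x_pred=-7.9120  r=3.3820  x^+=-5.5345  v^+=-5.1685  a^+=-1.0525
step 4: x_pred=-13.6692  r=11.8392  x^+=-5.3462  v^+=-6.1834  a^+=0.7131
step 5: x_pred=-13.2003  r=13.5703  x^+=-3.6604  v^+=-4.6979  a^+=2.7368

resid = 13.5703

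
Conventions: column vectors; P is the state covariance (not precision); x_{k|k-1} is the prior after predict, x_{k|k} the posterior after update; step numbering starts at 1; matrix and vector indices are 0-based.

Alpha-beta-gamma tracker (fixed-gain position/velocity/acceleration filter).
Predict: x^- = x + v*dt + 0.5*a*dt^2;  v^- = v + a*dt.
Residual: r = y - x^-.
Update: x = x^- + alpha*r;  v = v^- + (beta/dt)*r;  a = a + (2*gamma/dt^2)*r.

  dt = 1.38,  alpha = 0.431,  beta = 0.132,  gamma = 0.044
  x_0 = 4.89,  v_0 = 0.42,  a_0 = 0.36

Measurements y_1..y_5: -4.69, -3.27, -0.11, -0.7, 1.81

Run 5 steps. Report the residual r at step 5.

resid = 5.2704

step 1: x_pred=5.8124  r=-10.5024  x^+=1.2859  v^+=-0.0878  a^+=-0.1253
step 2: x_pred=1.0454  r=-4.3154  x^+=-0.8145  v^+=-0.6735  a^+=-0.3247
step 3: x_pred=-2.0531  r=1.9431  x^+=-1.2156  v^+=-0.9357  a^+=-0.2349
step 4: x_pred=-2.7306  r=2.0306  x^+=-1.8554  v^+=-1.0657  a^+=-0.1411
step 5: x_pred=-3.4604  r=5.2704  x^+=-1.1889  v^+=-0.7563  a^+=0.1024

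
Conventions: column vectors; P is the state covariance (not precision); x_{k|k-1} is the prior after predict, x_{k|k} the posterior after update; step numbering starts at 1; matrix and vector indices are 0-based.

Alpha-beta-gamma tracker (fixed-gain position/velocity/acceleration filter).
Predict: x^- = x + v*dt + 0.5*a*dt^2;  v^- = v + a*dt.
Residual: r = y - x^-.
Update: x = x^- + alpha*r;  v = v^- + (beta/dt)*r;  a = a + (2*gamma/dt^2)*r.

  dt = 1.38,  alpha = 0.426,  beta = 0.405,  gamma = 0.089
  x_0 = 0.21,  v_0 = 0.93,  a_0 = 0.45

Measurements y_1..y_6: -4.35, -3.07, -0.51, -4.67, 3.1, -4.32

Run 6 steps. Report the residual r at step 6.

step 1: x_pred=1.9219  r=-6.2719  x^+=-0.7499  v^+=-0.2897  a^+=-0.1362
step 2: x_pred=-1.2794  r=-1.7906  x^+=-2.0422  v^+=-1.0032  a^+=-0.3036
step 3: x_pred=-3.7156  r=3.2056  x^+=-2.3500  v^+=-0.4813  a^+=-0.0040
step 4: x_pred=-3.0180  r=-1.6520  x^+=-3.7218  v^+=-0.9716  a^+=-0.1584
step 5: x_pred=-5.2134  r=8.3134  x^+=-1.6719  v^+=1.2496  a^+=0.6187
step 6: x_pred=0.6417  r=-4.9617  x^+=-1.4720  v^+=0.6472  a^+=0.1549

resid = -4.9617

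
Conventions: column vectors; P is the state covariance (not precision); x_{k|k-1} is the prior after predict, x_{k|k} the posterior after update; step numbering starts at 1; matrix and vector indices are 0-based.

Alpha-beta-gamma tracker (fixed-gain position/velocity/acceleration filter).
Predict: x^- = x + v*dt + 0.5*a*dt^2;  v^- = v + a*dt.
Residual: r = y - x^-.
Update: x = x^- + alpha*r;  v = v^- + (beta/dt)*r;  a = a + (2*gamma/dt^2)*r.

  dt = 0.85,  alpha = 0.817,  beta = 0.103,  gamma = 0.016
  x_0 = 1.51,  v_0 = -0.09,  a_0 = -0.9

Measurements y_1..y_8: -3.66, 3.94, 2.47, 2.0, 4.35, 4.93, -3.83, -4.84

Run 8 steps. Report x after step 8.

x_post = -4.9509

step 1: x_pred=1.1084  r=-4.7684  x^+=-2.7874  v^+=-1.4328  a^+=-1.1112
step 2: x_pred=-4.4067  r=8.3467  x^+=2.4126  v^+=-1.3659  a^+=-0.7415
step 3: x_pred=0.9837  r=1.4863  x^+=2.1980  v^+=-1.8161  a^+=-0.6757
step 4: x_pred=0.4102  r=1.5898  x^+=1.7091  v^+=-2.1978  a^+=-0.6053
step 5: x_pred=-0.3777  r=4.7277  x^+=3.4848  v^+=-2.1394  a^+=-0.3959
step 6: x_pred=1.5234  r=3.4066  x^+=4.3066  v^+=-2.0631  a^+=-0.2450
step 7: x_pred=2.4645  r=-6.2945  x^+=-2.6781  v^+=-3.0341  a^+=-0.5238
step 8: x_pred=-5.4463  r=0.6063  x^+=-4.9509  v^+=-3.4058  a^+=-0.4969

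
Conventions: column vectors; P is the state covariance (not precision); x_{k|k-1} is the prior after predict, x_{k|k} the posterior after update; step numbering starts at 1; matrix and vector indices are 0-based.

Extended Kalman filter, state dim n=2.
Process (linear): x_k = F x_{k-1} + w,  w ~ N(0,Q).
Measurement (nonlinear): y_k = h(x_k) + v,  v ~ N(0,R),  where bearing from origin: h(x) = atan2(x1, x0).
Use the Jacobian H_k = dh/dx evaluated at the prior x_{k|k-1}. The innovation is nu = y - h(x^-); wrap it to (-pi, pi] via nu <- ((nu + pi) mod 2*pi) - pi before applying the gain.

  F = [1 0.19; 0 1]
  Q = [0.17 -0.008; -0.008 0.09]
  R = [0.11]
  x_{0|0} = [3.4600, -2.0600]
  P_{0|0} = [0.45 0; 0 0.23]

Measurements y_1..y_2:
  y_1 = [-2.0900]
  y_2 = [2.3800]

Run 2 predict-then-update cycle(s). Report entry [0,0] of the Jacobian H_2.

step 1: x^-=[3.0686, -2.0600]  P^-=[0.6283 0.0357; 0.0357 0.3200]  H_jac=[0.1508 0.2246]  S=[0.1429]  K=[0.7194; 0.5409]  nu=[-1.4988]  x^+=[1.9904, -2.8707]  P^+=[0.5544 -0.0199; -0.0199 0.2782]
step 2: x^-=[1.4449, -2.8707]  P^-=[0.7269 0.0250; 0.0250 0.3682]  H_jac=[0.2779 0.1399]  S=[0.1753]  K=[1.1724; 0.3334]  nu=[-2.7987]  x^+=[-1.8362, -3.8039]  P^+=[0.4859 -0.0436; -0.0436 0.3487]

H_jac[0,0] = 0.2779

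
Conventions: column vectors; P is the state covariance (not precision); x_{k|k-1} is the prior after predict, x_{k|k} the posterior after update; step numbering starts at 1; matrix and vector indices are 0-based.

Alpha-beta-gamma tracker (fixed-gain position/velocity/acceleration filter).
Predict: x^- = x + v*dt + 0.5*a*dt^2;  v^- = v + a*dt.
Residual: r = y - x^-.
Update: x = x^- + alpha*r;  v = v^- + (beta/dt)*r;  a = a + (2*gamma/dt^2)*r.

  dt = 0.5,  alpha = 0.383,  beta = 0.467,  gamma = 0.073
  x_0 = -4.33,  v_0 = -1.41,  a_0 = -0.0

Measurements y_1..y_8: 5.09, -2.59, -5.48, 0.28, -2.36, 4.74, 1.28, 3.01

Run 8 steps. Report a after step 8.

a_post = 2.4857

step 1: x_pred=-5.0350  r=10.1250  x^+=-1.1571  v^+=8.0468  a^+=5.9130
step 2: x_pred=3.6054  r=-6.1954  x^+=1.2325  v^+=5.2168  a^+=2.2949
step 3: x_pred=4.1278  r=-9.6078  x^+=0.4480  v^+=-2.6095  a^+=-3.3161
step 4: x_pred=-1.2712  r=1.5512  x^+=-0.6771  v^+=-2.8186  a^+=-2.4101
step 5: x_pred=-2.3877  r=0.0277  x^+=-2.3771  v^+=-3.9978  a^+=-2.3940
step 6: x_pred=-4.6753  r=9.4153  x^+=-1.0692  v^+=3.5990  a^+=3.1045
step 7: x_pred=1.1184  r=0.1616  x^+=1.1803  v^+=5.3023  a^+=3.1989
step 8: x_pred=4.2313  r=-1.2213  x^+=3.7635  v^+=5.7611  a^+=2.4857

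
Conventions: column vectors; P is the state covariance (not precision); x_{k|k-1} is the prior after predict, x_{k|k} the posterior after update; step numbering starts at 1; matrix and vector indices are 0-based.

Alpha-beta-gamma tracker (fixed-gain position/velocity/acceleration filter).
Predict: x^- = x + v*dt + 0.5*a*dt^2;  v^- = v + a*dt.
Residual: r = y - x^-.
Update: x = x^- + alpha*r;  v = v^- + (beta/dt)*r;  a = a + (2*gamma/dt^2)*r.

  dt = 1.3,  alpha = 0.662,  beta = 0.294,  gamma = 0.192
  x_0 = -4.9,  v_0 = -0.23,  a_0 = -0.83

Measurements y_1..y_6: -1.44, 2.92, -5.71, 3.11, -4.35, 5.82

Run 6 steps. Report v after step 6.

v_post = 0.1892

step 1: x_pred=-5.9004  r=4.4604  x^+=-2.9476  v^+=-0.3003  a^+=0.1835
step 2: x_pred=-3.1829  r=6.1029  x^+=0.8572  v^+=1.3184  a^+=1.5702
step 3: x_pred=3.8980  r=-9.6080  x^+=-2.4625  v^+=1.1868  a^+=-0.6129
step 4: x_pred=-1.4376  r=4.5476  x^+=1.5729  v^+=1.4184  a^+=0.4204
step 5: x_pred=3.7721  r=-8.1221  x^+=-1.6047  v^+=0.1281  a^+=-1.4251
step 6: x_pred=-2.6425  r=8.4625  x^+=2.9597  v^+=0.1892  a^+=0.4977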